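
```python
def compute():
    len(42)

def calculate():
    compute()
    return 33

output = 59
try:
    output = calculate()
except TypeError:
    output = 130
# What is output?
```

Step-by-step execution trace:
1. output starts at 59.
2. try: `calculate()` calls `compute()`.
3. `compute()` evaluates `len(42)`, which raises TypeError; it propagates through calculate (uncaught).
4. `return 33` in calculate is not reached; the assignment to output does not complete.
5. `except TypeError` matches → output = 130.
Result: 130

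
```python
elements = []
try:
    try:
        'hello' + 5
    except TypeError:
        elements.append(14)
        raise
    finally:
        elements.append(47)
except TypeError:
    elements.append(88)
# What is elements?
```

Step-by-step execution trace:
1. Inner try: `'hello' + 5` raises TypeError.
2. Inner `except TypeError` matches → `elements.append(14)` → elements = [14].
3. bare `raise` re-raises TypeError.
4. Inner `finally` runs during unwinding: `elements.append(47)` → elements = [14, 47].
5. Outer `except TypeError` matches → `elements.append(88)` → elements = [14, 47, 88].
Result: [14, 47, 88]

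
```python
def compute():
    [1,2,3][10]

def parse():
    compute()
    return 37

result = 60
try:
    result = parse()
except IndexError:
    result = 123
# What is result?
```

Step-by-step execution trace:
1. result starts at 60.
2. try: `parse()` calls `compute()`.
3. `compute()` evaluates `[1,2,3][10]`, which raises IndexError; it propagates through parse (uncaught).
4. `return 37` in parse is not reached; the assignment to result does not complete.
5. `except IndexError` matches → result = 123.
Result: 123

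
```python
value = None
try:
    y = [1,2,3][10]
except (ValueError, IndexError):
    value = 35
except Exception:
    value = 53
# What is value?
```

Step-by-step execution trace:
1. `y = [1,2,3][10]` raises IndexError.
2. `except (ValueError, IndexError)` matches (IndexError is in the tuple) → value = 35.
3. `except Exception` is not reached.
Result: 35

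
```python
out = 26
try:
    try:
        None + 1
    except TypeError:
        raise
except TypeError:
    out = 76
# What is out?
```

Step-by-step execution trace:
1. Inner try: `None + 1` raises TypeError.
2. Inner `except TypeError` matches; bare `raise` re-raises the same TypeError.
3. Outer `except TypeError` matches → out = 76.
Result: 76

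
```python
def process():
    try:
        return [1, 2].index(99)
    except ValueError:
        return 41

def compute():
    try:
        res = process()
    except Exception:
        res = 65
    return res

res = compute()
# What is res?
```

Step-by-step execution trace:
1. `compute()` calls `process()`.
2. In process: `[1, 2].index(99)` raises ValueError; `except ValueError` catches it → returns 41.
3. In compute: `res = process()` → res = 41. No exception reaches compute.
4. `except Exception` is skipped; compute returns 41.
5. res = 41.
Result: 41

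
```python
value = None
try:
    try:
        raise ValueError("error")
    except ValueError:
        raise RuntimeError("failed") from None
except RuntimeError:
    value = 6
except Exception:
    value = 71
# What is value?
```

Step-by-step execution trace:
1. Inner try raises ValueError; inner `except ValueError` catches it.
2. `raise RuntimeError(...) from None` raises RuntimeError (from None suppresses __context__, but the active exception is still RuntimeError).
3. Outer `except RuntimeError` matches → value = 6.
4. `except Exception` is not reached.
Result: 6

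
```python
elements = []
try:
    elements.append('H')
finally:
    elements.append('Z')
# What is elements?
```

Step-by-step execution trace:
1. try: `elements.append('H')` → elements = ['H'].
2. The try body completes without raising.
3. finally always runs: `elements.append('Z')` → elements = ['H', 'Z'].
Result: ['H', 'Z']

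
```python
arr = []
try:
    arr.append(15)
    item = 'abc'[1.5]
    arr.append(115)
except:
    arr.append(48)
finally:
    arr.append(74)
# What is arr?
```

Step-by-step execution trace:
1. try: `arr.append(15)` → arr = [15].
2. `item = 'abc'[1.5]` raises TypeError; `arr.append(115)` is not reached.
3. bare `except` matches → `arr.append(48)` → arr = [15, 48].
4. finally always runs: `arr.append(74)` → arr = [15, 48, 74].
Result: [15, 48, 74]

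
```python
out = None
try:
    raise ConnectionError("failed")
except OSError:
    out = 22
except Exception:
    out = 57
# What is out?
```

Step-by-step execution trace:
1. `raise ConnectionError(...)` raises ConnectionError.
2. `except OSError` matches (ConnectionError is a subclass of OSError) → out = 22.
3. `except Exception` is not reached.
Result: 22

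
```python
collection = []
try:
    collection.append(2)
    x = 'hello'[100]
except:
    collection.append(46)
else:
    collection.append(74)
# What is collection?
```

Step-by-step execution trace:
1. try: `collection.append(2)` → collection = [2].
2. `x = 'hello'[100]` raises IndexError.
3. bare `except` matches → `collection.append(46)` → collection = [2, 46].
4. `else` is skipped (an exception was raised).
Result: [2, 46]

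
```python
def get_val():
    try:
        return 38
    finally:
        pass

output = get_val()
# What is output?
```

Step-by-step execution trace:
1. `get_val()` enters try: `return 38` sets pending return value 38.
2. Before returning, `finally: pass` runs (no effect).
3. get_val() returns 38 → output = 38.
Result: 38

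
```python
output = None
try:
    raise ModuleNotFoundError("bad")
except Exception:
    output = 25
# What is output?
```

Step-by-step execution trace:
1. `raise ModuleNotFoundError(...)` raises ModuleNotFoundError.
2. `except Exception` matches (ModuleNotFoundError is a subclass of Exception) → output = 25.
Result: 25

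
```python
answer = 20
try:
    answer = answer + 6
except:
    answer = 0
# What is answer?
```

Step-by-step execution trace:
1. answer starts at 20.
2. try: `answer = answer + 6` → answer = 26. No exception raised.
3. `except` is skipped.
Result: 26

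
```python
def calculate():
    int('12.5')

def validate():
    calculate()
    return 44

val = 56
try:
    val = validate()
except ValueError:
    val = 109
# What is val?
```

Step-by-step execution trace:
1. val starts at 56.
2. try: `validate()` calls `calculate()`.
3. `calculate()` evaluates `int('12.5')`, which raises ValueError; it propagates through validate (uncaught).
4. `return 44` in validate is not reached; the assignment to val does not complete.
5. `except ValueError` matches → val = 109.
Result: 109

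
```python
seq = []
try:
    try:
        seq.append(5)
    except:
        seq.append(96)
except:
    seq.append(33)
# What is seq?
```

Step-by-step execution trace:
1. Inner try: `seq.append(5)` → seq = [5]. No exception raised.
2. Inner `except` is skipped.
3. Inner try completes normally; outer `except` is skipped.
Result: [5]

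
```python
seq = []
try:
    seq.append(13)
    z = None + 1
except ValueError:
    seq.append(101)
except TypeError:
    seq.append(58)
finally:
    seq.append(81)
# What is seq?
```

Step-by-step execution trace:
1. try: `seq.append(13)` → seq = [13].
2. `z = None + 1` raises TypeError.
3. `except ValueError` does not match TypeError; skipped.
4. `except TypeError` matches → `seq.append(58)` → seq = [13, 58].
5. finally always runs: `seq.append(81)` → seq = [13, 58, 81].
Result: [13, 58, 81]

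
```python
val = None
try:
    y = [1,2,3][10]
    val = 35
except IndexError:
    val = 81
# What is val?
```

Step-by-step execution trace:
1. `y = [1,2,3][10]` raises IndexError.
2. `val = 35` is not reached.
3. `except IndexError` matches → val = 81.
Result: 81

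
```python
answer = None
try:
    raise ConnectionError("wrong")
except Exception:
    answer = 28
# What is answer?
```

Step-by-step execution trace:
1. `raise ConnectionError(...)` raises ConnectionError.
2. `except Exception` matches (ConnectionError is a subclass of Exception) → answer = 28.
Result: 28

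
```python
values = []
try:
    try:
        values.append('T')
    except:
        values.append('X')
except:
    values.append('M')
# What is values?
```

Step-by-step execution trace:
1. Inner try: `values.append('T')` → values = ['T']. No exception raised.
2. Inner `except` is skipped.
3. Inner try completes normally; outer `except` is skipped.
Result: ['T']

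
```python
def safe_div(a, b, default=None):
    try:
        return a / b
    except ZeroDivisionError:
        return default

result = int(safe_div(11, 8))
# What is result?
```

Step-by-step execution trace:
1. `safe_div(11, 8)` enters try: `return 11 / 8` → returns 1.375. No exception raised.
2. `except ZeroDivisionError` is skipped.
3. `int(1.375)` → 1 → result = 1.
Result: 1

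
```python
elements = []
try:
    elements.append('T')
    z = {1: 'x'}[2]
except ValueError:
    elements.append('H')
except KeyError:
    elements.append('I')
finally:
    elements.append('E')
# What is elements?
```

Step-by-step execution trace:
1. try: `elements.append('T')` → elements = ['T'].
2. `z = {1: 'x'}[2]` raises KeyError.
3. `except ValueError` does not match KeyError; skipped.
4. `except KeyError` matches → `elements.append('I')` → elements = ['T', 'I'].
5. finally always runs: `elements.append('E')` → elements = ['T', 'I', 'E'].
Result: ['T', 'I', 'E']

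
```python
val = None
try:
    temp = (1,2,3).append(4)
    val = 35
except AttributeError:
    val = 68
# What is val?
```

Step-by-step execution trace:
1. `temp = (1,2,3).append(4)` raises AttributeError.
2. `val = 35` is not reached.
3. `except AttributeError` matches → val = 68.
Result: 68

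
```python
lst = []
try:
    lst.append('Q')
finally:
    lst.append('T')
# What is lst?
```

Step-by-step execution trace:
1. try: `lst.append('Q')` → lst = ['Q'].
2. The try body completes without raising.
3. finally always runs: `lst.append('T')` → lst = ['Q', 'T'].
Result: ['Q', 'T']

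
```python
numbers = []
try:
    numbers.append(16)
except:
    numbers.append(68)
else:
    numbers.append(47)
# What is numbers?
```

Step-by-step execution trace:
1. try: `numbers.append(16)` → numbers = [16]. No exception raised.
2. `except` is skipped.
3. `else` runs (try completed without exception): `numbers.append(47)` → numbers = [16, 47].
Result: [16, 47]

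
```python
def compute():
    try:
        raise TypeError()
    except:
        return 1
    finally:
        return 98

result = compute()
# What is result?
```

Step-by-step execution trace:
1. `compute()` enters try: `raise TypeError()` raises TypeError.
2. bare `except` matches → `return 1` sets pending return value 1.
3. Before returning, `finally: return 98` runs and overrides the pending return.
4. compute() returns 98 → result = 98.
Result: 98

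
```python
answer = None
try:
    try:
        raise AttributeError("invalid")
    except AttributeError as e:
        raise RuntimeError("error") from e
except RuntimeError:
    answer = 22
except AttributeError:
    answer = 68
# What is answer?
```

Step-by-step execution trace:
1. Inner try raises AttributeError; inner `except AttributeError as e` catches it.
2. `raise RuntimeError(...) from e` raises RuntimeError (AttributeError is attached as __cause__, but only RuntimeError is active).
3. Outer `except RuntimeError` matches → answer = 22.
4. `except AttributeError` is not reached.
Result: 22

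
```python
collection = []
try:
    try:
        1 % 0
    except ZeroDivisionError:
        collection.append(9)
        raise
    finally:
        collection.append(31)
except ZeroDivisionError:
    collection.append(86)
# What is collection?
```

Step-by-step execution trace:
1. Inner try: `1 % 0` raises ZeroDivisionError.
2. Inner `except ZeroDivisionError` matches → `collection.append(9)` → collection = [9].
3. bare `raise` re-raises ZeroDivisionError.
4. Inner `finally` runs during unwinding: `collection.append(31)` → collection = [9, 31].
5. Outer `except ZeroDivisionError` matches → `collection.append(86)` → collection = [9, 31, 86].
Result: [9, 31, 86]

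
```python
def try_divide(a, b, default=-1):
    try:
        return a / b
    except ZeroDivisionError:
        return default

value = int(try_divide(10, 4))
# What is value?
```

Step-by-step execution trace:
1. `try_divide(10, 4)` enters try: `return 10 / 4` → returns 2.5. No exception raised.
2. `except ZeroDivisionError` is skipped.
3. `int(2.5)` → 2 → value = 2.
Result: 2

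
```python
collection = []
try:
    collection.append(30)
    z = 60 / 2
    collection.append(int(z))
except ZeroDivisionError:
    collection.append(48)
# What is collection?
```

Step-by-step execution trace:
1. try: `collection.append(30)` → collection = [30].
2. `z = 60 / 2` → z = 30.0. No exception raised.
3. `collection.append(int(z))` → collection = [30, 30].
4. `except ZeroDivisionError` is skipped (no exception was raised).
Result: [30, 30]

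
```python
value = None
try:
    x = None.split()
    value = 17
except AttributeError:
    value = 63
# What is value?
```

Step-by-step execution trace:
1. `x = None.split()` raises AttributeError.
2. `value = 17` is not reached.
3. `except AttributeError` matches → value = 63.
Result: 63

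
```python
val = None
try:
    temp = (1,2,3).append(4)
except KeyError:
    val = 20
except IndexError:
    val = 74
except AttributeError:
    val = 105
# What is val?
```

Step-by-step execution trace:
1. `temp = (1,2,3).append(4)` raises AttributeError.
2. `except KeyError` does not match AttributeError; skipped.
3. `except IndexError` does not match AttributeError; skipped.
4. `except AttributeError` matches → val = 105.
Result: 105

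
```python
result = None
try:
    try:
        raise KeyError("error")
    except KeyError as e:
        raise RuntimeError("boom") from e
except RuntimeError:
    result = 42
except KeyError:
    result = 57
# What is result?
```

Step-by-step execution trace:
1. Inner try raises KeyError; inner `except KeyError as e` catches it.
2. `raise RuntimeError(...) from e` raises RuntimeError (KeyError is attached as __cause__, but only RuntimeError is active).
3. Outer `except RuntimeError` matches → result = 42.
4. `except KeyError` is not reached.
Result: 42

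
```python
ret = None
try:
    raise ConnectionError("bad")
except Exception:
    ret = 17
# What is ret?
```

Step-by-step execution trace:
1. `raise ConnectionError(...)` raises ConnectionError.
2. `except Exception` matches (ConnectionError is a subclass of Exception) → ret = 17.
Result: 17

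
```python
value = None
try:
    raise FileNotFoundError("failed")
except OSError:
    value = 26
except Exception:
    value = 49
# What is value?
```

Step-by-step execution trace:
1. `raise FileNotFoundError(...)` raises FileNotFoundError.
2. `except OSError` matches (FileNotFoundError is a subclass of OSError) → value = 26.
3. `except Exception` is not reached.
Result: 26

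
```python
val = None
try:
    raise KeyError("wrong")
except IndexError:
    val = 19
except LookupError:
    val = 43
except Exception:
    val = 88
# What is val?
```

Step-by-step execution trace:
1. `raise KeyError(...)` raises KeyError.
2. `except IndexError` does not match (KeyError is not a subclass of IndexError); skipped.
3. `except LookupError` matches (KeyError is a subclass of LookupError) → val = 43.
4. `except Exception` is not reached.
Result: 43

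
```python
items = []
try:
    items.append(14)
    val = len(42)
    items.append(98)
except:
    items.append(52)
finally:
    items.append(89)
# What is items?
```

Step-by-step execution trace:
1. try: `items.append(14)` → items = [14].
2. `val = len(42)` raises TypeError; `items.append(98)` is not reached.
3. bare `except` matches → `items.append(52)` → items = [14, 52].
4. finally always runs: `items.append(89)` → items = [14, 52, 89].
Result: [14, 52, 89]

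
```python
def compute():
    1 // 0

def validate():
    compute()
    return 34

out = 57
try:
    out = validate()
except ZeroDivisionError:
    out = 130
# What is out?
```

Step-by-step execution trace:
1. out starts at 57.
2. try: `validate()` calls `compute()`.
3. `compute()` evaluates `1 // 0`, which raises ZeroDivisionError; it propagates through validate (uncaught).
4. `return 34` in validate is not reached; the assignment to out does not complete.
5. `except ZeroDivisionError` matches → out = 130.
Result: 130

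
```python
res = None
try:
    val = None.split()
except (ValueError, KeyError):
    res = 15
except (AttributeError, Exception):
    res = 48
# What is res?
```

Step-by-step execution trace:
1. `val = None.split()` raises AttributeError.
2. `except (ValueError, KeyError)` does not match AttributeError; skipped.
3. `except (AttributeError, Exception)` matches (AttributeError is in the tuple) → res = 48.
Result: 48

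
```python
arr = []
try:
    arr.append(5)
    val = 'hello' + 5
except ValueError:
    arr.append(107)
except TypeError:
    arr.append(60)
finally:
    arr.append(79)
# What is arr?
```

Step-by-step execution trace:
1. try: `arr.append(5)` → arr = [5].
2. `val = 'hello' + 5` raises TypeError.
3. `except ValueError` does not match TypeError; skipped.
4. `except TypeError` matches → `arr.append(60)` → arr = [5, 60].
5. finally always runs: `arr.append(79)` → arr = [5, 60, 79].
Result: [5, 60, 79]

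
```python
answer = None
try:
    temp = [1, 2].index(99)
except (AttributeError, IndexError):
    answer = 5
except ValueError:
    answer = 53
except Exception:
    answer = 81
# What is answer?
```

Step-by-step execution trace:
1. `temp = [1, 2].index(99)` raises ValueError.
2. `except (AttributeError, IndexError)` does not match ValueError; skipped.
3. `except ValueError` matches (exact type match) → answer = 53.
4. `except Exception` is not reached.
Result: 53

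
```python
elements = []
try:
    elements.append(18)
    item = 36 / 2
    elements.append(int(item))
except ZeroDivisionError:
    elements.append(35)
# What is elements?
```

Step-by-step execution trace:
1. try: `elements.append(18)` → elements = [18].
2. `item = 36 / 2` → item = 18.0. No exception raised.
3. `elements.append(int(item))` → elements = [18, 18].
4. `except ZeroDivisionError` is skipped (no exception was raised).
Result: [18, 18]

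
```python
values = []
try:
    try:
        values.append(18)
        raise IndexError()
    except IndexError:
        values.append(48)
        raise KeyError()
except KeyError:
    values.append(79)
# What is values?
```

Step-by-step execution trace:
1. Inner try: `values.append(18)` → values = [18].
2. `raise IndexError()` raises IndexError.
3. Inner `except IndexError` matches → `values.append(48)` → values = [18, 48].
4. `raise KeyError()` raises KeyError; propagates to outer try.
5. Outer `except KeyError` matches → `values.append(79)` → values = [18, 48, 79].
Result: [18, 48, 79]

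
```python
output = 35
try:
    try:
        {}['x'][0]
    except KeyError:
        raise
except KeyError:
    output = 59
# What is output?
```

Step-by-step execution trace:
1. Inner try: `{}['x'][0]` raises KeyError.
2. Inner `except KeyError` matches; bare `raise` re-raises the same KeyError.
3. Outer `except KeyError` matches → output = 59.
Result: 59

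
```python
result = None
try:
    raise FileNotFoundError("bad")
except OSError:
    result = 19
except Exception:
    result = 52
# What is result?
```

Step-by-step execution trace:
1. `raise FileNotFoundError(...)` raises FileNotFoundError.
2. `except OSError` matches (FileNotFoundError is a subclass of OSError) → result = 19.
3. `except Exception` is not reached.
Result: 19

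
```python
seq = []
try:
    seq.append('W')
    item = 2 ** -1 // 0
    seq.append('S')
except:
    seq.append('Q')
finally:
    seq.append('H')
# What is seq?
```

Step-by-step execution trace:
1. try: `seq.append('W')` → seq = ['W'].
2. `item = 2 ** -1 // 0` raises ZeroDivisionError; `seq.append('S')` is not reached.
3. bare `except` matches → `seq.append('Q')` → seq = ['W', 'Q'].
4. finally always runs: `seq.append('H')` → seq = ['W', 'Q', 'H'].
Result: ['W', 'Q', 'H']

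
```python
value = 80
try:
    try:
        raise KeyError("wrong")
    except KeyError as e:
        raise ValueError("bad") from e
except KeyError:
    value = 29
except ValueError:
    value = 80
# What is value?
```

Step-by-step execution trace:
1. Inner try raises KeyError; inner `except KeyError as e` catches it.
2. `raise ValueError(...) from e` raises ValueError (KeyError is attached as __cause__, but only ValueError is active).
3. Outer `except KeyError` does not match ValueError; skipped.
4. Outer `except ValueError` matches → value = 80.
Result: 80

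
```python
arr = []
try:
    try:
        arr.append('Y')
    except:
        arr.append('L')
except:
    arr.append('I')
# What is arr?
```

Step-by-step execution trace:
1. Inner try: `arr.append('Y')` → arr = ['Y']. No exception raised.
2. Inner `except` is skipped.
3. Inner try completes normally; outer `except` is skipped.
Result: ['Y']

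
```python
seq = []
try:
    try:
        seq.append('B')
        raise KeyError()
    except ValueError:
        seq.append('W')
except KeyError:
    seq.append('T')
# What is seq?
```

Step-by-step execution trace:
1. Inner try: `seq.append('B')` → seq = ['B'].
2. `raise KeyError()` raises KeyError.
3. Inner `except ValueError` does not match KeyError; exception propagates to outer try.
4. Outer `except KeyError` matches → `seq.append('T')` → seq = ['B', 'T'].
Result: ['B', 'T']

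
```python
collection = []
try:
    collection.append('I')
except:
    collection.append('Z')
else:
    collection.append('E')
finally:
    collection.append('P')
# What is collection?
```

Step-by-step execution trace:
1. try: `collection.append('I')` → collection = ['I']. No exception raised.
2. `except` is skipped.
3. `else` runs: `collection.append('E')` → collection = ['I', 'E'].
4. `finally` always runs: `collection.append('P')` → collection = ['I', 'E', 'P'].
Result: ['I', 'E', 'P']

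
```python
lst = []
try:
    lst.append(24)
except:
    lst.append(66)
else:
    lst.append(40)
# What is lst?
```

Step-by-step execution trace:
1. try: `lst.append(24)` → lst = [24]. No exception raised.
2. `except` is skipped.
3. `else` runs (try completed without exception): `lst.append(40)` → lst = [24, 40].
Result: [24, 40]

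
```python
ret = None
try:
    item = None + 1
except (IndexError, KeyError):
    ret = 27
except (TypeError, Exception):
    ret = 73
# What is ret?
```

Step-by-step execution trace:
1. `item = None + 1` raises TypeError.
2. `except (IndexError, KeyError)` does not match TypeError; skipped.
3. `except (TypeError, Exception)` matches (TypeError is in the tuple) → ret = 73.
Result: 73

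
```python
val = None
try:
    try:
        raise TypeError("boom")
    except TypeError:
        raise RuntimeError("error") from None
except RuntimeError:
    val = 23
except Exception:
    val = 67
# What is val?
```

Step-by-step execution trace:
1. Inner try raises TypeError; inner `except TypeError` catches it.
2. `raise RuntimeError(...) from None` raises RuntimeError (from None suppresses __context__, but the active exception is still RuntimeError).
3. Outer `except RuntimeError` matches → val = 23.
4. `except Exception` is not reached.
Result: 23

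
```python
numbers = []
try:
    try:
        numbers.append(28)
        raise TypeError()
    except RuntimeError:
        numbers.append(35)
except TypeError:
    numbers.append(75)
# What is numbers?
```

Step-by-step execution trace:
1. Inner try: `numbers.append(28)` → numbers = [28].
2. `raise TypeError()` raises TypeError.
3. Inner `except RuntimeError` does not match TypeError; exception propagates to outer try.
4. Outer `except TypeError` matches → `numbers.append(75)` → numbers = [28, 75].
Result: [28, 75]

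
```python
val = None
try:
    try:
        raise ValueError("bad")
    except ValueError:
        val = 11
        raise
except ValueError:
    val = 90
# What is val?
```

Step-by-step execution trace:
1. Inner try: `raise ValueError("bad")` raises ValueError.
2. Inner `except ValueError` matches → val = 11.
3. bare `raise` re-raises the same ValueError.
4. Outer `except ValueError` matches → val = 90.
Result: 90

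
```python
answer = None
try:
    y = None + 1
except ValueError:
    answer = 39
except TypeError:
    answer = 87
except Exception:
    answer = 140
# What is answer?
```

Step-by-step execution trace:
1. `y = None + 1` raises TypeError.
2. `except ValueError` does not match TypeError; skipped.
3. `except TypeError` matches → answer = 87.
4. Remaining except clauses are skipped.
Result: 87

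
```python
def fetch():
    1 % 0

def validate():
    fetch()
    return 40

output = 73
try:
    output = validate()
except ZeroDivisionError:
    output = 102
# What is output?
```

Step-by-step execution trace:
1. output starts at 73.
2. try: `validate()` calls `fetch()`.
3. `fetch()` evaluates `1 % 0`, which raises ZeroDivisionError; it propagates through validate (uncaught).
4. `return 40` in validate is not reached; the assignment to output does not complete.
5. `except ZeroDivisionError` matches → output = 102.
Result: 102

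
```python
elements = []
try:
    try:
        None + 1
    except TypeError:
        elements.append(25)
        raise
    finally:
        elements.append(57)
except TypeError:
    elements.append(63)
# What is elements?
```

Step-by-step execution trace:
1. Inner try: `None + 1` raises TypeError.
2. Inner `except TypeError` matches → `elements.append(25)` → elements = [25].
3. bare `raise` re-raises TypeError.
4. Inner `finally` runs during unwinding: `elements.append(57)` → elements = [25, 57].
5. Outer `except TypeError` matches → `elements.append(63)` → elements = [25, 57, 63].
Result: [25, 57, 63]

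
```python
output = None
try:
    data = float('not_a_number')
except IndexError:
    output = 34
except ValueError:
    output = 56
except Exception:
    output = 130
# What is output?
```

Step-by-step execution trace:
1. `data = float('not_a_number')` raises ValueError.
2. `except IndexError` does not match ValueError; skipped.
3. `except ValueError` matches → output = 56.
4. Remaining except clauses are skipped.
Result: 56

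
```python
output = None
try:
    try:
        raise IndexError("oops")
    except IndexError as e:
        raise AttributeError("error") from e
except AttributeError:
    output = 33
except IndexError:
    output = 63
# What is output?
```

Step-by-step execution trace:
1. Inner try raises IndexError; inner `except IndexError as e` catches it.
2. `raise AttributeError(...) from e` raises AttributeError (IndexError is attached as __cause__, but only AttributeError is active).
3. Outer `except AttributeError` matches → output = 33.
4. `except IndexError` is not reached.
Result: 33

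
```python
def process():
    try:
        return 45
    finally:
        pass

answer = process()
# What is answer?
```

Step-by-step execution trace:
1. `process()` enters try: `return 45` sets pending return value 45.
2. Before returning, `finally: pass` runs (no effect).
3. process() returns 45 → answer = 45.
Result: 45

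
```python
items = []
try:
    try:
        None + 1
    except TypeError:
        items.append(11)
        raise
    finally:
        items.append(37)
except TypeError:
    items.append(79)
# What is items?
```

Step-by-step execution trace:
1. Inner try: `None + 1` raises TypeError.
2. Inner `except TypeError` matches → `items.append(11)` → items = [11].
3. bare `raise` re-raises TypeError.
4. Inner `finally` runs during unwinding: `items.append(37)` → items = [11, 37].
5. Outer `except TypeError` matches → `items.append(79)` → items = [11, 37, 79].
Result: [11, 37, 79]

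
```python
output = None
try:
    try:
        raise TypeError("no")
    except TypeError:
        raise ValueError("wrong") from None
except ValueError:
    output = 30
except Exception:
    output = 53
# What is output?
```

Step-by-step execution trace:
1. Inner try raises TypeError; inner `except TypeError` catches it.
2. `raise ValueError(...) from None` raises ValueError (from None suppresses __context__, but the active exception is still ValueError).
3. Outer `except ValueError` matches → output = 30.
4. `except Exception` is not reached.
Result: 30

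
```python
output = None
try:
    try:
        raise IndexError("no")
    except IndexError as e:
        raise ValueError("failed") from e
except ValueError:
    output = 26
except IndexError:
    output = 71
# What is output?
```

Step-by-step execution trace:
1. Inner try raises IndexError; inner `except IndexError as e` catches it.
2. `raise ValueError(...) from e` raises ValueError (IndexError is attached as __cause__, but only ValueError is active).
3. Outer `except ValueError` matches → output = 26.
4. `except IndexError` is not reached.
Result: 26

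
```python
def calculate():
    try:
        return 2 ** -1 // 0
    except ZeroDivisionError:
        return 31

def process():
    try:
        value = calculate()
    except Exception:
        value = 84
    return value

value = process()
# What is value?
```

Step-by-step execution trace:
1. `process()` calls `calculate()`.
2. In calculate: `2 ** -1 // 0` raises ZeroDivisionError; `except ZeroDivisionError` catches it → returns 31.
3. In process: `value = calculate()` → value = 31. No exception reaches process.
4. `except Exception` is skipped; process returns 31.
5. value = 31.
Result: 31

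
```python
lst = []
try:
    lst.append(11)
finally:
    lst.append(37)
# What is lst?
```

Step-by-step execution trace:
1. try: `lst.append(11)` → lst = [11].
2. The try body completes without raising.
3. finally always runs: `lst.append(37)` → lst = [11, 37].
Result: [11, 37]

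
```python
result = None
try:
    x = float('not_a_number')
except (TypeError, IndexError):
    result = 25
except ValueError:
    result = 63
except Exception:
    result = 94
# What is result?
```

Step-by-step execution trace:
1. `x = float('not_a_number')` raises ValueError.
2. `except (TypeError, IndexError)` does not match ValueError; skipped.
3. `except ValueError` matches (exact type match) → result = 63.
4. `except Exception` is not reached.
Result: 63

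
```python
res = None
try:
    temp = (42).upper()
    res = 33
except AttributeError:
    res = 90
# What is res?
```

Step-by-step execution trace:
1. `temp = (42).upper()` raises AttributeError.
2. `res = 33` is not reached.
3. `except AttributeError` matches → res = 90.
Result: 90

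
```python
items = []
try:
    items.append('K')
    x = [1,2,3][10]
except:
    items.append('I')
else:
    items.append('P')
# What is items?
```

Step-by-step execution trace:
1. try: `items.append('K')` → items = ['K'].
2. `x = [1,2,3][10]` raises IndexError.
3. bare `except` matches → `items.append('I')` → items = ['K', 'I'].
4. `else` is skipped (an exception was raised).
Result: ['K', 'I']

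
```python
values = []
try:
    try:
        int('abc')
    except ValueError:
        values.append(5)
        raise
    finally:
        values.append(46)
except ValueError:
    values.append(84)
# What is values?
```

Step-by-step execution trace:
1. Inner try: `int('abc')` raises ValueError.
2. Inner `except ValueError` matches → `values.append(5)` → values = [5].
3. bare `raise` re-raises ValueError.
4. Inner `finally` runs during unwinding: `values.append(46)` → values = [5, 46].
5. Outer `except ValueError` matches → `values.append(84)` → values = [5, 46, 84].
Result: [5, 46, 84]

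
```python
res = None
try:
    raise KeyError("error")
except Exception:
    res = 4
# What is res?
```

Step-by-step execution trace:
1. `raise KeyError(...)` raises KeyError.
2. `except Exception` matches (KeyError is a subclass of Exception) → res = 4.
Result: 4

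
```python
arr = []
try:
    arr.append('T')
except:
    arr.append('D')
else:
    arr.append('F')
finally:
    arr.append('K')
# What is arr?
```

Step-by-step execution trace:
1. try: `arr.append('T')` → arr = ['T']. No exception raised.
2. `except` is skipped.
3. `else` runs: `arr.append('F')` → arr = ['T', 'F'].
4. `finally` always runs: `arr.append('K')` → arr = ['T', 'F', 'K'].
Result: ['T', 'F', 'K']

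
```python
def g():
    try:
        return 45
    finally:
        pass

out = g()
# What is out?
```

Step-by-step execution trace:
1. `g()` enters try: `return 45` sets pending return value 45.
2. Before returning, `finally: pass` runs (no effect).
3. g() returns 45 → out = 45.
Result: 45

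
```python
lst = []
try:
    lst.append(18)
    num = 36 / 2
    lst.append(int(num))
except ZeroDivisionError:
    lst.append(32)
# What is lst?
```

Step-by-step execution trace:
1. try: `lst.append(18)` → lst = [18].
2. `num = 36 / 2` → num = 18.0. No exception raised.
3. `lst.append(int(num))` → lst = [18, 18].
4. `except ZeroDivisionError` is skipped (no exception was raised).
Result: [18, 18]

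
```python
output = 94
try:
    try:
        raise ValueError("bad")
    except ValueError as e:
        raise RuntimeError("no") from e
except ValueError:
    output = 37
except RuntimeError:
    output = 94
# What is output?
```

Step-by-step execution trace:
1. Inner try raises ValueError; inner `except ValueError as e` catches it.
2. `raise RuntimeError(...) from e` raises RuntimeError (ValueError is attached as __cause__, but only RuntimeError is active).
3. Outer `except ValueError` does not match RuntimeError; skipped.
4. Outer `except RuntimeError` matches → output = 94.
Result: 94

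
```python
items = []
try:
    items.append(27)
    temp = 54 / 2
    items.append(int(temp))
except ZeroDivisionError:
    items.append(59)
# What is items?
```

Step-by-step execution trace:
1. try: `items.append(27)` → items = [27].
2. `temp = 54 / 2` → temp = 27.0. No exception raised.
3. `items.append(int(temp))` → items = [27, 27].
4. `except ZeroDivisionError` is skipped (no exception was raised).
Result: [27, 27]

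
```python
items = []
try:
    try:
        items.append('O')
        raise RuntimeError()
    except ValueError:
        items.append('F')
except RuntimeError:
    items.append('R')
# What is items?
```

Step-by-step execution trace:
1. Inner try: `items.append('O')` → items = ['O'].
2. `raise RuntimeError()` raises RuntimeError.
3. Inner `except ValueError` does not match RuntimeError; exception propagates to outer try.
4. Outer `except RuntimeError` matches → `items.append('R')` → items = ['O', 'R'].
Result: ['O', 'R']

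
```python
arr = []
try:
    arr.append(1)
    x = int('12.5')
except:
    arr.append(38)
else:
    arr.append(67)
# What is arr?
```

Step-by-step execution trace:
1. try: `arr.append(1)` → arr = [1].
2. `x = int('12.5')` raises ValueError.
3. bare `except` matches → `arr.append(38)` → arr = [1, 38].
4. `else` is skipped (an exception was raised).
Result: [1, 38]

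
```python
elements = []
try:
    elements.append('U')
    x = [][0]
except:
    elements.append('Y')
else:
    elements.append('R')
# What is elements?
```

Step-by-step execution trace:
1. try: `elements.append('U')` → elements = ['U'].
2. `x = [][0]` raises IndexError.
3. bare `except` matches → `elements.append('Y')` → elements = ['U', 'Y'].
4. `else` is skipped (an exception was raised).
Result: ['U', 'Y']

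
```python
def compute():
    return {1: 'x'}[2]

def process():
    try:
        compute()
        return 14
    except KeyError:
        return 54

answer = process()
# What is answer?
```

Step-by-step execution trace:
1. `process()` calls `compute()`.
2. `compute()` evaluates `{1: 'x'}[2]`, which raises KeyError; it propagates to the caller.
3. `return 14` is not reached.
4. `except KeyError` in process matches → returns 54.
5. answer = 54.
Result: 54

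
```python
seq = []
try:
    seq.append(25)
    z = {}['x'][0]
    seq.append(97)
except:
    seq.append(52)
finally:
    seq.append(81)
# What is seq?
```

Step-by-step execution trace:
1. try: `seq.append(25)` → seq = [25].
2. `z = {}['x'][0]` raises KeyError; `seq.append(97)` is not reached.
3. bare `except` matches → `seq.append(52)` → seq = [25, 52].
4. finally always runs: `seq.append(81)` → seq = [25, 52, 81].
Result: [25, 52, 81]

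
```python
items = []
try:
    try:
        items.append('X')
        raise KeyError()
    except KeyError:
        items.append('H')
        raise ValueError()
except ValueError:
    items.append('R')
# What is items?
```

Step-by-step execution trace:
1. Inner try: `items.append('X')` → items = ['X'].
2. `raise KeyError()` raises KeyError.
3. Inner `except KeyError` matches → `items.append('H')` → items = ['X', 'H'].
4. `raise ValueError()` raises ValueError; propagates to outer try.
5. Outer `except ValueError` matches → `items.append('R')` → items = ['X', 'H', 'R'].
Result: ['X', 'H', 'R']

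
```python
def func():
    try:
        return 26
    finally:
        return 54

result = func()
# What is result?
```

Step-by-step execution trace:
1. `func()` enters try: `return 26` sets pending return value 26.
2. Before returning, `finally: return 54` runs and overrides the pending return.
3. func() returns 54 → result = 54.
Result: 54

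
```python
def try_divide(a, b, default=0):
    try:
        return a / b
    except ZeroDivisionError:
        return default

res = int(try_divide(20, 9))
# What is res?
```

Step-by-step execution trace:
1. `try_divide(20, 9)` enters try: `return 20 / 9` → returns 2.2222222222222223. No exception raised.
2. `except ZeroDivisionError` is skipped.
3. `int(2.2222222222222223)` → 2 → res = 2.
Result: 2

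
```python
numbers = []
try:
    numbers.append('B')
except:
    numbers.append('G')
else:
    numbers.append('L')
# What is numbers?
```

Step-by-step execution trace:
1. try: `numbers.append('B')` → numbers = ['B']. No exception raised.
2. `except` is skipped.
3. `else` runs (try completed without exception): `numbers.append('L')` → numbers = ['B', 'L'].
Result: ['B', 'L']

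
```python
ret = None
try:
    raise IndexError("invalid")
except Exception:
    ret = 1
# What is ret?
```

Step-by-step execution trace:
1. `raise IndexError(...)` raises IndexError.
2. `except Exception` matches (IndexError is a subclass of Exception) → ret = 1.
Result: 1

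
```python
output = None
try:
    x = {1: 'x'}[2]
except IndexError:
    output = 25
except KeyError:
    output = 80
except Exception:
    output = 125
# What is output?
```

Step-by-step execution trace:
1. `x = {1: 'x'}[2]` raises KeyError.
2. `except IndexError` does not match KeyError; skipped.
3. `except KeyError` matches → output = 80.
4. Remaining except clauses are skipped.
Result: 80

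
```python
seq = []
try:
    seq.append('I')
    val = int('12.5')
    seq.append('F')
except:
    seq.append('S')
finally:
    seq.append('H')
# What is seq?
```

Step-by-step execution trace:
1. try: `seq.append('I')` → seq = ['I'].
2. `val = int('12.5')` raises ValueError; `seq.append('F')` is not reached.
3. bare `except` matches → `seq.append('S')` → seq = ['I', 'S'].
4. finally always runs: `seq.append('H')` → seq = ['I', 'S', 'H'].
Result: ['I', 'S', 'H']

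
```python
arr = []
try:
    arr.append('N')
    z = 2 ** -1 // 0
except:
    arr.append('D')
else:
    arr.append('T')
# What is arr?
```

Step-by-step execution trace:
1. try: `arr.append('N')` → arr = ['N'].
2. `z = 2 ** -1 // 0` raises ZeroDivisionError.
3. bare `except` matches → `arr.append('D')` → arr = ['N', 'D'].
4. `else` is skipped (an exception was raised).
Result: ['N', 'D']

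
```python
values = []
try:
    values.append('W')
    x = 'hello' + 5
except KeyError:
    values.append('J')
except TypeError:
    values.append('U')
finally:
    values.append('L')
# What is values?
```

Step-by-step execution trace:
1. try: `values.append('W')` → values = ['W'].
2. `x = 'hello' + 5` raises TypeError.
3. `except KeyError` does not match TypeError; skipped.
4. `except TypeError` matches → `values.append('U')` → values = ['W', 'U'].
5. finally always runs: `values.append('L')` → values = ['W', 'U', 'L'].
Result: ['W', 'U', 'L']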